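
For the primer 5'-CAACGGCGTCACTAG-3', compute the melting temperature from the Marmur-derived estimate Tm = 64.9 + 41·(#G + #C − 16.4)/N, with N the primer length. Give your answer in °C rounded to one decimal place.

44.7°C

Base counts: A=4, T=2, G=4, C=5; G+C = 9, N = 15.
Tm = 64.9 + 41·(9 − 16.4)/15 = 64.9 + -303.40/15 = 44.7°C.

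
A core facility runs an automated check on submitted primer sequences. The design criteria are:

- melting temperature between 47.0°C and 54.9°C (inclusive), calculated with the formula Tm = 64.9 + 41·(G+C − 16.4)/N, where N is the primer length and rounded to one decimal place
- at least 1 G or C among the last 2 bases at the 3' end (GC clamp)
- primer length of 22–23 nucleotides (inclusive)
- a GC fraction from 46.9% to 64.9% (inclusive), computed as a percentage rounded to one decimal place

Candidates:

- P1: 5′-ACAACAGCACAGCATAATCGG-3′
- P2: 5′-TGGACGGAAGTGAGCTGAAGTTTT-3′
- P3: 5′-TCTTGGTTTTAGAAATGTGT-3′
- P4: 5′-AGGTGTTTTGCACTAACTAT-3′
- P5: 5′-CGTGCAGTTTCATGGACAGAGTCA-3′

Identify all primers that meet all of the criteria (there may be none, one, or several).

None of the candidates satisfy all criteria.

P1 (21 nt, A=9 T=2 G=4 C=6): Tm = 64.9 + 41·(10 − 16.4)/21 = 52.4°C ✓; 3' end GG has 2 G/C ✓; length 21, outside 22–23 ✗; GC 10/21 = 47.6% ✓ — fails.
P2 (24 nt, A=6 T=7 G=9 C=2): Tm = 64.9 + 41·(11 − 16.4)/24 = 55.7°C, outside 47.0–54.9°C ✗; 3' end TT has 0 G/C, need ≥1 ✗; length 24, outside 22–23 ✗; GC 11/24 = 45.8%, outside 46.9–64.9% ✗ — fails.
P3 (20 nt, A=4 T=10 G=5 C=1): Tm = 64.9 + 41·(6 − 16.4)/20 = 43.6°C, outside 47.0–54.9°C ✗; 3' end GT has 1 G/C ✓; length 20, outside 22–23 ✗; GC 6/20 = 30.0%, outside 46.9–64.9% ✗ — fails.
P4 (20 nt, A=5 T=8 G=4 C=3): Tm = 64.9 + 41·(7 − 16.4)/20 = 45.6°C, outside 47.0–54.9°C ✗; 3' end AT has 0 G/C, need ≥1 ✗; length 20, outside 22–23 ✗; GC 7/20 = 35.0%, outside 46.9–64.9% ✗ — fails.
P5 (24 nt, A=6 T=6 G=7 C=5): Tm = 64.9 + 41·(12 − 16.4)/24 = 57.4°C, outside 47.0–54.9°C ✗; 3' end CA has 1 G/C ✓; length 24, outside 22–23 ✗; GC 12/24 = 50.0% ✓ — fails.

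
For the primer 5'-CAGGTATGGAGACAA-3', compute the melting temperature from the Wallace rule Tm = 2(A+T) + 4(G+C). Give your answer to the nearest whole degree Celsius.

Base counts: A=6, T=2, G=5, C=2 (length 15).
Tm = 2·(6+2) + 4·(5+2) = 2·8 + 4·7 = 16 + 28 = 44°C.

44°C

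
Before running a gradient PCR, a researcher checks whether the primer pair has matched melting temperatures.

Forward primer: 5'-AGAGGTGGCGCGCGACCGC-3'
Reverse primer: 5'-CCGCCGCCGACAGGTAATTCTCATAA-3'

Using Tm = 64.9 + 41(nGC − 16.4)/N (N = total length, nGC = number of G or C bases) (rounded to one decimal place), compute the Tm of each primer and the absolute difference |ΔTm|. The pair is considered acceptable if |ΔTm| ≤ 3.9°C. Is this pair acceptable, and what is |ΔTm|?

|ΔTm| = 0.8°C; the pair is acceptable.

Forward: G+C = 15, N = 19 → Tm = 64.9 + 41·(15 − 16.4)/19 = 61.9°C.
Reverse: G+C = 14, N = 26 → Tm = 64.9 + 41·(14 − 16.4)/26 = 61.1°C.
|ΔTm| = |61.9 − 61.1| = 0.8°C, ≤ 3.9°C.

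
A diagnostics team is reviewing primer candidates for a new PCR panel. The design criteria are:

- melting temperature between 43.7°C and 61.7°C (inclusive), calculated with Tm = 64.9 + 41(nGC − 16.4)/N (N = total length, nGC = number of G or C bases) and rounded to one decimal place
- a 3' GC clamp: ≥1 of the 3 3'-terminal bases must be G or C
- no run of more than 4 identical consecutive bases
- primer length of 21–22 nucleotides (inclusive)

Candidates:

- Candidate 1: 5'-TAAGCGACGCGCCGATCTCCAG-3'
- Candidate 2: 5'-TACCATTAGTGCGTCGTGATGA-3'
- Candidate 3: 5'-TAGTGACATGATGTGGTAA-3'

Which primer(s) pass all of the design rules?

Candidate 1 (22 nt, A=5 T=3 G=6 C=8): Tm = 64.9 + 41·(14 − 16.4)/22 = 60.4°C ✓; 3' end CAG has 2 G/C ✓; longest run = 2 ✓; length 22 ✓ — passes.
Candidate 2 (22 nt, A=5 T=7 G=6 C=4): Tm = 64.9 + 41·(10 − 16.4)/22 = 53.0°C ✓; 3' end TGA has 1 G/C ✓; longest run = 2 ✓; length 22 ✓ — passes.
Candidate 3 (19 nt, A=6 T=6 G=6 C=1): Tm = 64.9 + 41·(7 − 16.4)/19 = 44.6°C ✓; 3' end TAA has 0 G/C, need ≥1 ✗; longest run = 2 ✓; length 19, outside 21–22 ✗ — fails.

Candidate 1 and Candidate 2.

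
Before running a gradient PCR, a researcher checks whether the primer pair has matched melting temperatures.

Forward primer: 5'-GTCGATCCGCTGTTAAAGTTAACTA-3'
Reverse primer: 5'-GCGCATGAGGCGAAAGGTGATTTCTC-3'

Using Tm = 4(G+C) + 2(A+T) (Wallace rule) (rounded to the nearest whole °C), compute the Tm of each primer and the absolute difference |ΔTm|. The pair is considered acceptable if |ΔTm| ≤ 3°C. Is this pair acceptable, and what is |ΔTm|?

|ΔTm| = 10°C; the pair is not acceptable.

Forward: A=7 T=8 G=5 C=5 → Tm = 2·15 + 4·10 = 70°C.
Reverse: A=6 T=6 G=9 C=5 → Tm = 2·12 + 4·14 = 80°C.
|ΔTm| = |70 − 80| = 10°C, > 3°C.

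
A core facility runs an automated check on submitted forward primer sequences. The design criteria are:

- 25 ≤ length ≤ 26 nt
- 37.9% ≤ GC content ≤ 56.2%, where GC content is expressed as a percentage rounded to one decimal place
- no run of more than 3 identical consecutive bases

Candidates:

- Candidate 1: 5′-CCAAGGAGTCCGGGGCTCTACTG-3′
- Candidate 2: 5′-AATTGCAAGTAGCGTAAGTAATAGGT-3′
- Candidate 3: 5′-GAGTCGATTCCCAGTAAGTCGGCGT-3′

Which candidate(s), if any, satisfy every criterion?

Candidate 1 (23 nt, A=4 T=4 G=8 C=7): length 23, outside 25–26 ✗; GC 15/23 = 65.2%, outside 37.9–56.2% ✗; longest run = 4, exceeds 3 ✗ — fails.
Candidate 2 (26 nt, A=10 T=7 G=7 C=2): length 26 ✓; GC 9/26 = 34.6%, outside 37.9–56.2% ✗; longest run = 2 ✓ — fails.
Candidate 3 (25 nt, A=5 T=6 G=8 C=6): length 25 ✓; GC 14/25 = 56.0% ✓; longest run = 3 ✓ — passes.

Candidate 3 only.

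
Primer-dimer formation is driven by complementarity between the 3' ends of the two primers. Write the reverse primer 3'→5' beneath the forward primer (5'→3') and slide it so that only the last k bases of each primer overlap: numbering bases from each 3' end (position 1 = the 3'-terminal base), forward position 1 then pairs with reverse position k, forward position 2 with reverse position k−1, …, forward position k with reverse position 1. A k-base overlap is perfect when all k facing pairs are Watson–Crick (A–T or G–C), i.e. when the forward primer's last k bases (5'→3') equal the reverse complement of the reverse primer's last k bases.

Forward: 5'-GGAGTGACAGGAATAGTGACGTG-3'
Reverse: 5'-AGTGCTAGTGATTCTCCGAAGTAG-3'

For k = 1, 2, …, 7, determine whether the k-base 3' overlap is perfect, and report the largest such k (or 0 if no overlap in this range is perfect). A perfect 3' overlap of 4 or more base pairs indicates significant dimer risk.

Longest perfect overlap: 0 complementary base pairs; below the dimer-risk threshold (threshold 4).

Last 7 bases (5'→3') — forward …TGACGTG, reverse …GAAGTAG.
Reverse complement of the reverse primer's last 7 bases: CTACTTC; its first k bases are the reverse complement of the reverse primer's last k bases, so a perfect k-base overlap needs the forward primer's last k bases to equal them.
Comparing (forward last k vs required): k=1: G vs C ✗; k=2: TG vs CT ✗; k=3: GTG vs CTA ✗; k=4: CGTG vs CTAC ✗; k=5: ACGTG vs CTACT ✗; k=6: GACGTG vs CTACTT ✗; k=7: TGACGTG vs CTACTTC ✗.
No overlap length from 1 to 7 is perfect, so the longest perfect 3' overlap is 0.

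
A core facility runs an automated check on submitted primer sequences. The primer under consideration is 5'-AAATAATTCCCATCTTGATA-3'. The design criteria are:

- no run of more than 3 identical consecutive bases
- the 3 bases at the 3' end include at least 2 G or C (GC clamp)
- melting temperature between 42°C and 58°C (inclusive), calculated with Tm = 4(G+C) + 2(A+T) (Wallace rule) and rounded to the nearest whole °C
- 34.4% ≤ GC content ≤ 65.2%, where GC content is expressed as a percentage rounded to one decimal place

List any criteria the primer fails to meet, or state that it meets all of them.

Fails: GC clamp, GC content.

Base counts: A=8, T=7, G=1, C=4 (length 20).
homopolymer run: longest run = 3 ✓
GC clamp: 3' end ATA has 0 G/C, need ≥2 ✗
Tm: Tm = 2·15 + 4·5 = 50°C ✓
GC content: GC 5/20 = 25.0%, outside 34.4–65.2% ✗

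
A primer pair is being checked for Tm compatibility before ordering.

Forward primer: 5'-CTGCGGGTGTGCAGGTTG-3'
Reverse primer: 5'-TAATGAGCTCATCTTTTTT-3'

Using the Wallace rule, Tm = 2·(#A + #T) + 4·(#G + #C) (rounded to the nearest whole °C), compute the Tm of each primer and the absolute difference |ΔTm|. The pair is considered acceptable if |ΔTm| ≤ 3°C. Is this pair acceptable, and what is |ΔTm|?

Forward: A=1 T=5 G=9 C=3 → Tm = 2·6 + 4·12 = 60°C.
Reverse: A=4 T=10 G=2 C=3 → Tm = 2·14 + 4·5 = 48°C.
|ΔTm| = |60 − 48| = 12°C, > 3°C.

|ΔTm| = 12°C; the pair is not acceptable.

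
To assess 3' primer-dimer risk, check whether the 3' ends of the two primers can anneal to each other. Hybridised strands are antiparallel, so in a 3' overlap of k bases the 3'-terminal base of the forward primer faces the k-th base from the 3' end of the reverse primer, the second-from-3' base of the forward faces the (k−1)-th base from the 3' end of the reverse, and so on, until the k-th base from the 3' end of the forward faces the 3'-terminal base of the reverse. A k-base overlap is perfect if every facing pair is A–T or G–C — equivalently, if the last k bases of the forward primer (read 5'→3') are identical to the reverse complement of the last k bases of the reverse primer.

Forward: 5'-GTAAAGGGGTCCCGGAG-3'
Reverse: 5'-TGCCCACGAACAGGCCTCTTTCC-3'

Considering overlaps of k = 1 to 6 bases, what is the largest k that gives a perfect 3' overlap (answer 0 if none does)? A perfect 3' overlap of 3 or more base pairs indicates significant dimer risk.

Last 6 bases (5'→3') — forward …CCGGAG, reverse …CTTTCC.
Reverse complement of the reverse primer's last 6 bases: GGAAAG; its first k bases are the reverse complement of the reverse primer's last k bases, so a perfect k-base overlap needs the forward primer's last k bases to equal them.
Comparing (forward last k vs required): k=1: G vs G ✓; k=2: AG vs GG ✗; k=3: GAG vs GGA ✗; k=4: GGAG vs GGAA ✗; k=5: CGGAG vs GGAAA ✗; k=6: CCGGAG vs GGAAAG ✗.
Only k = 1 is perfect, so the longest perfect 3' overlap is 1.

Longest perfect overlap: 1 complementary base pair; below the dimer-risk threshold (threshold 3).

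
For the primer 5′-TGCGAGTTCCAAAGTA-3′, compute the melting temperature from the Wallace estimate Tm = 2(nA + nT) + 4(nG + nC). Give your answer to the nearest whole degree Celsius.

Base counts: A=5, T=4, G=4, C=3 (length 16).
Tm = 2·(5+4) + 4·(4+3) = 2·9 + 4·7 = 18 + 28 = 46°C.

46°C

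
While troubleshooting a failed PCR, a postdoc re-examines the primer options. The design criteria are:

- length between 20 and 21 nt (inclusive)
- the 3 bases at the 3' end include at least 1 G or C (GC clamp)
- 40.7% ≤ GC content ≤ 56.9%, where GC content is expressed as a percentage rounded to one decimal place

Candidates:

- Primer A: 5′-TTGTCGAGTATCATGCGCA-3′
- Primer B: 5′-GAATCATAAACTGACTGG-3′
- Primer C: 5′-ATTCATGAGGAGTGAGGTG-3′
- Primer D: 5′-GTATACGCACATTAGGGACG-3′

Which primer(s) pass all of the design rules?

Primer A (19 nt, A=4 T=6 G=5 C=4): length 19, outside 20–21 ✗; 3' end GCA has 2 G/C ✓; GC 9/19 = 47.4% ✓ — fails.
Primer B (18 nt, A=7 T=4 G=4 C=3): length 18, outside 20–21 ✗; 3' end TGG has 2 G/C ✓; GC 7/18 = 38.9%, outside 40.7–56.9% ✗ — fails.
Primer C (19 nt, A=5 T=5 G=8 C=1): length 19, outside 20–21 ✗; 3' end GTG has 2 G/C ✓; GC 9/19 = 47.4% ✓ — fails.
Primer D (20 nt, A=6 T=4 G=6 C=4): length 20 ✓; 3' end ACG has 2 G/C ✓; GC 10/20 = 50.0% ✓ — passes.

Primer D only.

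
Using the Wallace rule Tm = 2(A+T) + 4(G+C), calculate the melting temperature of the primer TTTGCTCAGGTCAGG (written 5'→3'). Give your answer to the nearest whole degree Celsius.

46°C

Base counts: A=2, T=5, G=5, C=3 (length 15).
Tm = 2·(2+5) + 4·(5+3) = 2·7 + 4·8 = 14 + 32 = 46°C.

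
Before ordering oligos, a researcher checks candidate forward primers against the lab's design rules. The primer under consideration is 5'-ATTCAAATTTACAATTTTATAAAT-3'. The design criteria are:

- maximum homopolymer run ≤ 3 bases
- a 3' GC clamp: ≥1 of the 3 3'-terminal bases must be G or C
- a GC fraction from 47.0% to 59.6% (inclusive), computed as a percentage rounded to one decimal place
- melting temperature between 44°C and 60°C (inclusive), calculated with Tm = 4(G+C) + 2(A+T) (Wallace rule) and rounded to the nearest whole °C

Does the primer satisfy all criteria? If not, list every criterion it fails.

Fails: homopolymer run, GC clamp, GC content.

Base counts: A=11, T=11, G=0, C=2 (length 24).
homopolymer run: longest run = 4, exceeds 3 ✗
GC clamp: 3' end AAT has 0 G/C, need ≥1 ✗
GC content: GC 2/24 = 8.3%, outside 47.0–59.6% ✗
Tm: Tm = 2·22 + 4·2 = 52°C ✓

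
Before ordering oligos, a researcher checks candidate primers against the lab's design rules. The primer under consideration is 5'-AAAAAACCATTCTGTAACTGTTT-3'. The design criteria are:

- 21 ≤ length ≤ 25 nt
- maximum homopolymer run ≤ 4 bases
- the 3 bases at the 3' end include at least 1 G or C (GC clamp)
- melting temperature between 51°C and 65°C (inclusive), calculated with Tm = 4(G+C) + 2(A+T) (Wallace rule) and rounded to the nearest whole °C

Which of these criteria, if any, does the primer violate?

Base counts: A=9, T=8, G=2, C=4 (length 23).
length: length 23 ✓
homopolymer run: longest run = 6, exceeds 4 ✗
GC clamp: 3' end TTT has 0 G/C, need ≥1 ✗
Tm: Tm = 2·17 + 4·6 = 58°C ✓

Fails: homopolymer run, GC clamp.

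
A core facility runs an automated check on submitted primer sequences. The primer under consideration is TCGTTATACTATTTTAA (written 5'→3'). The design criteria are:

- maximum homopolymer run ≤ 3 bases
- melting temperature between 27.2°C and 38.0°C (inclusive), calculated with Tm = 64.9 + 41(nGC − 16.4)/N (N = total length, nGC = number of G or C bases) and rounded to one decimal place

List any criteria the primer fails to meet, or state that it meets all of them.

Fails: homopolymer run.

Base counts: A=5, T=9, G=1, C=2 (length 17).
homopolymer run: longest run = 4, exceeds 3 ✗
Tm: Tm = 64.9 + 41·(3 − 16.4)/17 = 32.6°C ✓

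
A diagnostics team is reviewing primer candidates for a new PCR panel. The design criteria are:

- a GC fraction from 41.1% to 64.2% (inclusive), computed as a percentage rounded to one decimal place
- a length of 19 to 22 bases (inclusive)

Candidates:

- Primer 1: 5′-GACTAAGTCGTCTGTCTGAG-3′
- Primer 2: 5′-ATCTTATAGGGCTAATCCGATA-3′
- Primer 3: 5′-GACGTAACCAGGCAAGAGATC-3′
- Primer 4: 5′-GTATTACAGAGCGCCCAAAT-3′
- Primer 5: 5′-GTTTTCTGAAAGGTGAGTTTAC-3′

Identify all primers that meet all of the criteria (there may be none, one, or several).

Primer 1, Primer 3 and Primer 4.

Primer 1 (20 nt, A=4 T=6 G=6 C=4): GC 10/20 = 50.0% ✓; length 20 ✓ — passes.
Primer 2 (22 nt, A=7 T=7 G=4 C=4): GC 8/22 = 36.4%, outside 41.1–64.2% ✗; length 22 ✓ — fails.
Primer 3 (21 nt, A=8 T=2 G=6 C=5): GC 11/21 = 52.4% ✓; length 21 ✓ — passes.
Primer 4 (20 nt, A=7 T=4 G=4 C=5): GC 9/20 = 45.0% ✓; length 20 ✓ — passes.
Primer 5 (22 nt, A=5 T=9 G=6 C=2): GC 8/22 = 36.4%, outside 41.1–64.2% ✗; length 22 ✓ — fails.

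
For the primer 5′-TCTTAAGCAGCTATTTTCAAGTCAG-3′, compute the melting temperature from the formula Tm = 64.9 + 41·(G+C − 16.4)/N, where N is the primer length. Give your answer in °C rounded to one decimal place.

Base counts: A=7, T=9, G=4, C=5; G+C = 9, N = 25.
Tm = 64.9 + 41·(9 − 16.4)/25 = 64.9 + -303.40/25 = 52.8°C.

52.8°C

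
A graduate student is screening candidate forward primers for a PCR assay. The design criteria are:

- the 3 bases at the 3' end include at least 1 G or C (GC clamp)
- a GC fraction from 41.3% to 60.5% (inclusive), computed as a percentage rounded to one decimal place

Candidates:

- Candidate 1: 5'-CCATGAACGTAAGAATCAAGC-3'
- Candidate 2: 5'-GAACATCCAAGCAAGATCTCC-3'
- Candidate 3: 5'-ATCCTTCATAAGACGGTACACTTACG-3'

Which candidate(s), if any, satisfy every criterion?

Candidate 1, Candidate 2 and Candidate 3.

Candidate 1 (21 nt, A=9 T=3 G=4 C=5): 3' end AGC has 2 G/C ✓; GC 9/21 = 42.9% ✓ — passes.
Candidate 2 (21 nt, A=8 T=3 G=3 C=7): 3' end TCC has 2 G/C ✓; GC 10/21 = 47.6% ✓ — passes.
Candidate 3 (26 nt, A=8 T=7 G=4 C=7): 3' end ACG has 2 G/C ✓; GC 11/26 = 42.3% ✓ — passes.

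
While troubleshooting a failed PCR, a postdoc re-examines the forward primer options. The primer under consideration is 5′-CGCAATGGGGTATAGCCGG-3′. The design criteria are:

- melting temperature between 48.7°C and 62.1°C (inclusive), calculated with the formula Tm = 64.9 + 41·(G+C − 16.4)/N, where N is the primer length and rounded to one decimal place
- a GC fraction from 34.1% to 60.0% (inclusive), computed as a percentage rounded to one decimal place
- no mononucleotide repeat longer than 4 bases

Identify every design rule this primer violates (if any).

Fails: GC content.

Base counts: A=4, T=3, G=8, C=4 (length 19).
Tm: Tm = 64.9 + 41·(12 − 16.4)/19 = 55.4°C ✓
GC content: GC 12/19 = 63.2%, outside 34.1–60.0% ✗
homopolymer run: longest run = 4 ✓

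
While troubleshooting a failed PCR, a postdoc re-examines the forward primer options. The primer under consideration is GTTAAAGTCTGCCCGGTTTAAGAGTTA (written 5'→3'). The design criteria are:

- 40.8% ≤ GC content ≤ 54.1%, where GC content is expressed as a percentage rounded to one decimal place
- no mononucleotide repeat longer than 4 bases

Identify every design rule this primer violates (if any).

Base counts: A=7, T=9, G=7, C=4 (length 27).
GC content: GC 11/27 = 40.7%, outside 40.8–54.1% ✗
homopolymer run: longest run = 3 ✓

Fails: GC content.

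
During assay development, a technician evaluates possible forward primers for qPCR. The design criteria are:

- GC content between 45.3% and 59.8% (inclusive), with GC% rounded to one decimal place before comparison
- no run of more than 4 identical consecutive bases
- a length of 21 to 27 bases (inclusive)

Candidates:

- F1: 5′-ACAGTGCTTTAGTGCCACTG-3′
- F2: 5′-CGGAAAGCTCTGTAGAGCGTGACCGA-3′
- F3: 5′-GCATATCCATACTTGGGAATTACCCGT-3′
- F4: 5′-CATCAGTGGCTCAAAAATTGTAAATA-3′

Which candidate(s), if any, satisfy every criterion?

F2 only.

F1 (20 nt, A=4 T=6 G=5 C=5): GC 10/20 = 50.0% ✓; longest run = 3 ✓; length 20, outside 21–27 ✗ — fails.
F2 (26 nt, A=7 T=4 G=9 C=6): GC 15/26 = 57.7% ✓; longest run = 3 ✓; length 26 ✓ — passes.
F3 (27 nt, A=7 T=8 G=5 C=7): GC 12/27 = 44.4%, outside 45.3–59.8% ✗; longest run = 3 ✓; length 27 ✓ — fails.
F4 (26 nt, A=11 T=7 G=4 C=4): GC 8/26 = 30.8%, outside 45.3–59.8% ✗; longest run = 5, exceeds 4 ✗; length 26 ✓ — fails.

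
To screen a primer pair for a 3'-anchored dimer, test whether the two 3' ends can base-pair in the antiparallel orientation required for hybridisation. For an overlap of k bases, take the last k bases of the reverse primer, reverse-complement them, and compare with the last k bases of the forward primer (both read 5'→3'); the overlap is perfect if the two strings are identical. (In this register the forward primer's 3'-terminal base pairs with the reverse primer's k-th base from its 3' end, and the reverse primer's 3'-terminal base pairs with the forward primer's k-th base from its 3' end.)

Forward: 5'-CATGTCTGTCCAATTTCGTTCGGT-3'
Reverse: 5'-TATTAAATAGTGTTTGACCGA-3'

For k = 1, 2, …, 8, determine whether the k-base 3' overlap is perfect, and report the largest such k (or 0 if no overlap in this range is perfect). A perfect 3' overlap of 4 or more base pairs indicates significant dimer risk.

Last 8 bases (5'→3') — forward …CGTTCGGT, reverse …TTGACCGA.
Reverse complement of the reverse primer's last 8 bases: TCGGTCAA; its first k bases are the reverse complement of the reverse primer's last k bases, so a perfect k-base overlap needs the forward primer's last k bases to equal them.
Comparing (forward last k vs required): k=1: T vs T ✓; k=2: GT vs TC ✗; k=3: GGT vs TCG ✗; k=4: CGGT vs TCGG ✗; k=5: TCGGT vs TCGGT ✓; k=6: TTCGGT vs TCGGTC ✗; k=7: GTTCGGT vs TCGGTCA ✗; k=8: CGTTCGGT vs TCGGTCAA ✗.
Perfect overlaps at k = 1, 5; the largest is 5.

Longest perfect overlap: 5 complementary base pairs; significant dimer risk (threshold 4).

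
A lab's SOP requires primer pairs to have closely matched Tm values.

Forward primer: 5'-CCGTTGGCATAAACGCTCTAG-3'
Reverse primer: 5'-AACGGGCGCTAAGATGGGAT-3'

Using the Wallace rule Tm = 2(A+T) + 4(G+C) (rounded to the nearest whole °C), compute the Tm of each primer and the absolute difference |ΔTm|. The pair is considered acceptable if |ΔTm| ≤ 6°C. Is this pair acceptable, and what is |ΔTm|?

Forward: A=5 T=5 G=5 C=6 → Tm = 2·10 + 4·11 = 64°C.
Reverse: A=6 T=3 G=8 C=3 → Tm = 2·9 + 4·11 = 62°C.
|ΔTm| = |64 − 62| = 2°C, ≤ 6°C.

|ΔTm| = 2°C; the pair is acceptable.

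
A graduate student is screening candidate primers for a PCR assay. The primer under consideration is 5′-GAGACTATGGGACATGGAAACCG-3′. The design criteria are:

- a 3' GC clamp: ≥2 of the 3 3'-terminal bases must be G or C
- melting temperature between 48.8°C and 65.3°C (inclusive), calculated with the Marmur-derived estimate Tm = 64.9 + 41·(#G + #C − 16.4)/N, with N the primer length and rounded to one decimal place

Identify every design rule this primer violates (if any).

Base counts: A=8, T=3, G=8, C=4 (length 23).
GC clamp: 3' end CCG has 3 G/C ✓
Tm: Tm = 64.9 + 41·(12 − 16.4)/23 = 57.1°C ✓

Meets all criteria.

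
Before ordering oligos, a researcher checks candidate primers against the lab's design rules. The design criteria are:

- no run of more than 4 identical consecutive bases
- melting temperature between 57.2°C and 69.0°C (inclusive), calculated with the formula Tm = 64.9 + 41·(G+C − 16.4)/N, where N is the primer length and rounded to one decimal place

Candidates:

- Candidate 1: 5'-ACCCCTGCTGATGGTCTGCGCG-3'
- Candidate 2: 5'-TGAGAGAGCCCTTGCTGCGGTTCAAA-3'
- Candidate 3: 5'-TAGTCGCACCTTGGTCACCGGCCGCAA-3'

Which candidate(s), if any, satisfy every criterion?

Candidate 1, Candidate 2 and Candidate 3.

Candidate 1 (22 nt, A=2 T=5 G=7 C=8): longest run = 4 ✓; Tm = 64.9 + 41·(15 − 16.4)/22 = 62.3°C ✓ — passes.
Candidate 2 (26 nt, A=6 T=6 G=8 C=6): longest run = 3 ✓; Tm = 64.9 + 41·(14 − 16.4)/26 = 61.1°C ✓ — passes.
Candidate 3 (27 nt, A=5 T=5 G=7 C=10): longest run = 2 ✓; Tm = 64.9 + 41·(17 − 16.4)/27 = 65.8°C ✓ — passes.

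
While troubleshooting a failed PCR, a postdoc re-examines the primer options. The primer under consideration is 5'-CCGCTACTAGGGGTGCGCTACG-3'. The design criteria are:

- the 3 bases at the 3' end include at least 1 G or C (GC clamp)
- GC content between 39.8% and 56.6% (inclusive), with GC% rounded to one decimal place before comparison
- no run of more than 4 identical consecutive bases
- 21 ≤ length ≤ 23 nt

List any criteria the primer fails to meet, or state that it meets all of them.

Base counts: A=3, T=4, G=8, C=7 (length 22).
GC clamp: 3' end ACG has 2 G/C ✓
GC content: GC 15/22 = 68.2%, outside 39.8–56.6% ✗
homopolymer run: longest run = 4 ✓
length: length 22 ✓

Fails: GC content.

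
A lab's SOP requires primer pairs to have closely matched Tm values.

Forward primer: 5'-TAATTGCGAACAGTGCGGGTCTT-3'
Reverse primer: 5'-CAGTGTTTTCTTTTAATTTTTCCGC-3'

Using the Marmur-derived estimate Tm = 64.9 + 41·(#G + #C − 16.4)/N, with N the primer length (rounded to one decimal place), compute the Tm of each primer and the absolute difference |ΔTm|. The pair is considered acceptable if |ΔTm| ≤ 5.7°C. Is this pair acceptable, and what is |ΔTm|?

|ΔTm| = 4.2°C; the pair is acceptable.

Forward: G+C = 11, N = 23 → Tm = 64.9 + 41·(11 − 16.4)/23 = 55.3°C.
Reverse: G+C = 8, N = 25 → Tm = 64.9 + 41·(8 − 16.4)/25 = 51.1°C.
|ΔTm| = |55.3 − 51.1| = 4.2°C, ≤ 5.7°C.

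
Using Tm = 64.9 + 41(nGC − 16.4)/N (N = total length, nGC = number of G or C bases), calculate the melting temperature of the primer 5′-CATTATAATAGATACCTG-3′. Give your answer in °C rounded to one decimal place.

38.9°C

Base counts: A=7, T=6, G=2, C=3; G+C = 5, N = 18.
Tm = 64.9 + 41·(5 − 16.4)/18 = 64.9 + -467.40/18 = 38.9°C.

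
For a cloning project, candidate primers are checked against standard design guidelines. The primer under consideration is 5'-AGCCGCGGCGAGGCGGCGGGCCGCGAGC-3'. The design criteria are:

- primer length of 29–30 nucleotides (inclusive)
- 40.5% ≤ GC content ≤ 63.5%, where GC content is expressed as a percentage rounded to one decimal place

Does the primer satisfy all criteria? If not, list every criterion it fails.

Fails: length, GC content.

Base counts: A=3, T=0, G=15, C=10 (length 28).
length: length 28, outside 29–30 ✗
GC content: GC 25/28 = 89.3%, outside 40.5–63.5% ✗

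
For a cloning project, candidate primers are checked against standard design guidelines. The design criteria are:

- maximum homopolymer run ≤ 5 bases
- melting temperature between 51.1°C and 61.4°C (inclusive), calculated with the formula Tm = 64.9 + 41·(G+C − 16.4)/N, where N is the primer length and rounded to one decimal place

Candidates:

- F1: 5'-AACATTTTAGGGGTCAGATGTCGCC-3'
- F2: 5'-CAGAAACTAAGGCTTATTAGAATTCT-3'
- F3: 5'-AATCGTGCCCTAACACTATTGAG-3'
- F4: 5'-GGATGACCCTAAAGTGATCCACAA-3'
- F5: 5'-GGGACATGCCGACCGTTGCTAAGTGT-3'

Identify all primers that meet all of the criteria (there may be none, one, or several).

F1, F2, F3 and F4.

F1 (25 nt, A=6 T=7 G=7 C=5): longest run = 4 ✓; Tm = 64.9 + 41·(12 − 16.4)/25 = 57.7°C ✓ — passes.
F2 (26 nt, A=10 T=8 G=4 C=4): longest run = 3 ✓; Tm = 64.9 + 41·(8 − 16.4)/26 = 51.7°C ✓ — passes.
F3 (23 nt, A=7 T=6 G=4 C=6): longest run = 3 ✓; Tm = 64.9 + 41·(10 − 16.4)/23 = 53.5°C ✓ — passes.
F4 (24 nt, A=9 T=4 G=5 C=6): longest run = 3 ✓; Tm = 64.9 + 41·(11 − 16.4)/24 = 55.7°C ✓ — passes.
F5 (26 nt, A=5 T=6 G=9 C=6): longest run = 3 ✓; Tm = 64.9 + 41·(15 − 16.4)/26 = 62.7°C, outside 51.1–61.4°C ✗ — fails.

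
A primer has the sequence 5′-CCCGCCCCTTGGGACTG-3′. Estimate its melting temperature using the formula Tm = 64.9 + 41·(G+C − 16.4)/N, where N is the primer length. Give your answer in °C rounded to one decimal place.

56.7°C

Base counts: A=1, T=3, G=5, C=8; G+C = 13, N = 17.
Tm = 64.9 + 41·(13 − 16.4)/17 = 64.9 + -139.40/17 = 56.7°C.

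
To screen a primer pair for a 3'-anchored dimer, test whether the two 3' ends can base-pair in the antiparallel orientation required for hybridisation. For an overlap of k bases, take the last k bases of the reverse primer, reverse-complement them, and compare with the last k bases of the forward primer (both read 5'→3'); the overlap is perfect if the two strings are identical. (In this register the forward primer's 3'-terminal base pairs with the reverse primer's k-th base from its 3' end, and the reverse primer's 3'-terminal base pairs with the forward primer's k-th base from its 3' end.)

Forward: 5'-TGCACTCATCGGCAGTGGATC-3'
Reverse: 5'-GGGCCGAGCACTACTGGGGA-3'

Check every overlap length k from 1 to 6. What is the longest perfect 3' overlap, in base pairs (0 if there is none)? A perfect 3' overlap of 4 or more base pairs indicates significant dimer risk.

Longest perfect overlap: 2 complementary base pairs; below the dimer-risk threshold (threshold 4).

Last 6 bases (5'→3') — forward …TGGATC, reverse …TGGGGA.
Reverse complement of the reverse primer's last 6 bases: TCCCCA; its first k bases are the reverse complement of the reverse primer's last k bases, so a perfect k-base overlap needs the forward primer's last k bases to equal them.
Comparing (forward last k vs required): k=1: C vs T ✗; k=2: TC vs TC ✓; k=3: ATC vs TCC ✗; k=4: GATC vs TCCC ✗; k=5: GGATC vs TCCCC ✗; k=6: TGGATC vs TCCCCA ✗.
Only k = 2 is perfect, so the longest perfect 3' overlap is 2.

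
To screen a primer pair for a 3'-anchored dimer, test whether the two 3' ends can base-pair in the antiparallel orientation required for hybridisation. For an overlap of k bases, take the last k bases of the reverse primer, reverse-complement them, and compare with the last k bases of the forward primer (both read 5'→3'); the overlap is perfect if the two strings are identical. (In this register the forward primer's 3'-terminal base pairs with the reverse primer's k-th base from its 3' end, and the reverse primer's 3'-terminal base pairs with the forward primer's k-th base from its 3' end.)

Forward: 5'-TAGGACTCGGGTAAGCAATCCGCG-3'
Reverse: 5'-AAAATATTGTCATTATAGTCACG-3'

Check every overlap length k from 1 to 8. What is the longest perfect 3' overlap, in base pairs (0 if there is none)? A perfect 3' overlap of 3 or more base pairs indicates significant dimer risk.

Last 8 bases (5'→3') — forward …AATCCGCG, reverse …TAGTCACG.
Reverse complement of the reverse primer's last 8 bases: CGTGACTA; its first k bases are the reverse complement of the reverse primer's last k bases, so a perfect k-base overlap needs the forward primer's last k bases to equal them.
Comparing (forward last k vs required): k=1: G vs C ✗; k=2: CG vs CG ✓; k=3: GCG vs CGT ✗; k=4: CGCG vs CGTG ✗; k=5: CCGCG vs CGTGA ✗; k=6: TCCGCG vs CGTGAC ✗; k=7: ATCCGCG vs CGTGACT ✗; k=8: AATCCGCG vs CGTGACTA ✗.
Only k = 2 is perfect, so the longest perfect 3' overlap is 2.

Longest perfect overlap: 2 complementary base pairs; below the dimer-risk threshold (threshold 3).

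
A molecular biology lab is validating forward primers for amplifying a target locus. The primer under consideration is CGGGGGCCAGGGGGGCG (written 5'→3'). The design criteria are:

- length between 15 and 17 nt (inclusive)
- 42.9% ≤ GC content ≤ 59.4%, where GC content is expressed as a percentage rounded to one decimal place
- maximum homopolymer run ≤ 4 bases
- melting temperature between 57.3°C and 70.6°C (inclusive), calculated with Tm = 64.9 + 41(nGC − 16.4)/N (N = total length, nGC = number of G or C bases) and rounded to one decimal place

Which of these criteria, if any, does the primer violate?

Fails: GC content, homopolymer run.

Base counts: A=1, T=0, G=12, C=4 (length 17).
length: length 17 ✓
GC content: GC 16/17 = 94.1%, outside 42.9–59.4% ✗
homopolymer run: longest run = 6, exceeds 4 ✗
Tm: Tm = 64.9 + 41·(16 − 16.4)/17 = 63.9°C ✓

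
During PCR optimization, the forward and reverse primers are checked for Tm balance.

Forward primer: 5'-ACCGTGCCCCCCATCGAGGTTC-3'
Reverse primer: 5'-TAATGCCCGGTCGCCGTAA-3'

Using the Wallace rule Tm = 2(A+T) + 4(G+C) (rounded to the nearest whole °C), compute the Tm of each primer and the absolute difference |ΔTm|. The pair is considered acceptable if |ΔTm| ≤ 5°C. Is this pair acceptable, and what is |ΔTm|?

|ΔTm| = 14°C; the pair is not acceptable.

Forward: A=3 T=4 G=5 C=10 → Tm = 2·7 + 4·15 = 74°C.
Reverse: A=4 T=4 G=5 C=6 → Tm = 2·8 + 4·11 = 60°C.
|ΔTm| = |74 − 60| = 14°C, > 5°C.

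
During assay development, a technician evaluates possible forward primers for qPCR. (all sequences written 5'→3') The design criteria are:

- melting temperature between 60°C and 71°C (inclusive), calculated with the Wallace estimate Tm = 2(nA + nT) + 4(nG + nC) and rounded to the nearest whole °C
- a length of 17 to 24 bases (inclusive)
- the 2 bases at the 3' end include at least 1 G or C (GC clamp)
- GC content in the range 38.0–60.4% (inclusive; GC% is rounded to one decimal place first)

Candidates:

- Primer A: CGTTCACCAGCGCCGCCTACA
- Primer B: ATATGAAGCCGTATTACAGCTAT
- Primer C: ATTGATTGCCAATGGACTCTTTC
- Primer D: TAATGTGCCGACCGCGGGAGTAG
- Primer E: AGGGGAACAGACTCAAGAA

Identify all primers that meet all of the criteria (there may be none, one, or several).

Primer A (21 nt, A=4 T=3 G=4 C=10): Tm = 2·7 + 4·14 = 70°C ✓; length 21 ✓; 3' end CA has 1 G/C ✓; GC 14/21 = 66.7%, outside 38.0–60.4% ✗ — fails.
Primer B (23 nt, A=8 T=7 G=4 C=4): Tm = 2·15 + 4·8 = 62°C ✓; length 23 ✓; 3' end AT has 0 G/C, need ≥1 ✗; GC 8/23 = 34.8%, outside 38.0–60.4% ✗ — fails.
Primer C (23 nt, A=5 T=9 G=4 C=5): Tm = 2·14 + 4·9 = 64°C ✓; length 23 ✓; 3' end TC has 1 G/C ✓; GC 9/23 = 39.1% ✓ — passes.
Primer D (23 nt, A=5 T=4 G=9 C=5): Tm = 2·9 + 4·14 = 74°C, outside 60–71°C ✗; length 23 ✓; 3' end AG has 1 G/C ✓; GC 14/23 = 60.9%, outside 38.0–60.4% ✗ — fails.
Primer E (19 nt, A=9 T=1 G=6 C=3): Tm = 2·10 + 4·9 = 56°C, outside 60–71°C ✗; length 19 ✓; 3' end AA has 0 G/C, need ≥1 ✗; GC 9/19 = 47.4% ✓ — fails.

Primer C only.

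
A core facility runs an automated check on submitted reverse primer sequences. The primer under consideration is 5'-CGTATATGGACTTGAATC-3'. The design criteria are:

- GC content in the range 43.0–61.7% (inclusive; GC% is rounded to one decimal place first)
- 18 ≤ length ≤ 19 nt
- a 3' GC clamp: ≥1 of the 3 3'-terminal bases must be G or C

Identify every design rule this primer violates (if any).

Base counts: A=5, T=6, G=4, C=3 (length 18).
GC content: GC 7/18 = 38.9%, outside 43.0–61.7% ✗
length: length 18 ✓
GC clamp: 3' end ATC has 1 G/C ✓

Fails: GC content.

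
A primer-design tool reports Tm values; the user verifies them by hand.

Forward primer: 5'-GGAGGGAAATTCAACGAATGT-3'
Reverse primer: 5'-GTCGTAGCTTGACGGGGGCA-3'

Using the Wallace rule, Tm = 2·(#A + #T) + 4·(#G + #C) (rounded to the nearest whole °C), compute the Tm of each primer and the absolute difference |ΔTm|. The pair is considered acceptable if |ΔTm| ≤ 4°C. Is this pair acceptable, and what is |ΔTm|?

|ΔTm| = 6°C; the pair is not acceptable.

Forward: A=8 T=4 G=7 C=2 → Tm = 2·12 + 4·9 = 60°C.
Reverse: A=3 T=4 G=9 C=4 → Tm = 2·7 + 4·13 = 66°C.
|ΔTm| = |60 − 66| = 6°C, > 4°C.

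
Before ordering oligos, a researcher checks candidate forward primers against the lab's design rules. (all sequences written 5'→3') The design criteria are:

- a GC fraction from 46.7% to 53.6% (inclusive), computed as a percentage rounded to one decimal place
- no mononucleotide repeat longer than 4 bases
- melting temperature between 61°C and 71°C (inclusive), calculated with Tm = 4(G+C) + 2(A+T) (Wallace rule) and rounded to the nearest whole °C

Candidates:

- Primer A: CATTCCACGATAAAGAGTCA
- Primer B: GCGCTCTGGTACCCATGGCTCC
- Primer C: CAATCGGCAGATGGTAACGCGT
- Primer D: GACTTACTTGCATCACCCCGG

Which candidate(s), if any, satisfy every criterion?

Primer A (20 nt, A=8 T=4 G=3 C=5): GC 8/20 = 40.0%, outside 46.7–53.6% ✗; longest run = 3 ✓; Tm = 2·12 + 4·8 = 56°C, outside 61–71°C ✗ — fails.
Primer B (22 nt, A=2 T=5 G=6 C=9): GC 15/22 = 68.2%, outside 46.7–53.6% ✗; longest run = 3 ✓; Tm = 2·7 + 4·15 = 74°C, outside 61–71°C ✗ — fails.
Primer C (22 nt, A=6 T=4 G=7 C=5): GC 12/22 = 54.5%, outside 46.7–53.6% ✗; longest run = 2 ✓; Tm = 2·10 + 4·12 = 68°C ✓ — fails.
Primer D (21 nt, A=4 T=5 G=4 C=8): GC 12/21 = 57.1%, outside 46.7–53.6% ✗; longest run = 4 ✓; Tm = 2·9 + 4·12 = 66°C ✓ — fails.

None of the candidates satisfy all criteria.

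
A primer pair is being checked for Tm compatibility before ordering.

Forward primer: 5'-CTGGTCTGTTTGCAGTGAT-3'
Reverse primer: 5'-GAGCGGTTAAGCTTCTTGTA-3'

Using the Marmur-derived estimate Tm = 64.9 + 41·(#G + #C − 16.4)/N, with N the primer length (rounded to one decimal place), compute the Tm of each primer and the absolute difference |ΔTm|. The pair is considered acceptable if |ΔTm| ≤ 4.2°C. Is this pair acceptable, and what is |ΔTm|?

|ΔTm| = 0.8°C; the pair is acceptable.

Forward: G+C = 9, N = 19 → Tm = 64.9 + 41·(9 − 16.4)/19 = 48.9°C.
Reverse: G+C = 9, N = 20 → Tm = 64.9 + 41·(9 − 16.4)/20 = 49.7°C.
|ΔTm| = |48.9 − 49.7| = 0.8°C, ≤ 4.2°C.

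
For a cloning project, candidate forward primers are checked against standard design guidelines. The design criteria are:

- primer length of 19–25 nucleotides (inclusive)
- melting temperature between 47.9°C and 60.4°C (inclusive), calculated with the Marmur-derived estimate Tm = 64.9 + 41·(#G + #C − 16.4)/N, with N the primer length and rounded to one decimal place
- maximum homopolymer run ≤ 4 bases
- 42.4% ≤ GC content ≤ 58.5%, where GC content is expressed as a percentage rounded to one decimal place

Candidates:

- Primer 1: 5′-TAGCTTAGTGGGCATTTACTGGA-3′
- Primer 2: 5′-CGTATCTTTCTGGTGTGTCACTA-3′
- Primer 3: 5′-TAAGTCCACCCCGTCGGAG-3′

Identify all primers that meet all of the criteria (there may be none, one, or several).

Primer 1 (23 nt, A=5 T=8 G=7 C=3): length 23 ✓; Tm = 64.9 + 41·(10 − 16.4)/23 = 53.5°C ✓; longest run = 3 ✓; GC 10/23 = 43.5% ✓ — passes.
Primer 2 (23 nt, A=3 T=10 G=5 C=5): length 23 ✓; Tm = 64.9 + 41·(10 − 16.4)/23 = 53.5°C ✓; longest run = 3 ✓; GC 10/23 = 43.5% ✓ — passes.
Primer 3 (19 nt, A=4 T=3 G=5 C=7): length 19 ✓; Tm = 64.9 + 41·(12 − 16.4)/19 = 55.4°C ✓; longest run = 4 ✓; GC 12/19 = 63.2%, outside 42.4–58.5% ✗ — fails.

Primer 1 and Primer 2.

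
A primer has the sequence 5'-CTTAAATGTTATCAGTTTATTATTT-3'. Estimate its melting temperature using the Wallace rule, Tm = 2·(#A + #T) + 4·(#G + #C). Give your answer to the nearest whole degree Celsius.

Base counts: A=7, T=14, G=2, C=2 (length 25).
Tm = 2·(7+14) + 4·(2+2) = 2·21 + 4·4 = 42 + 16 = 58°C.

58°C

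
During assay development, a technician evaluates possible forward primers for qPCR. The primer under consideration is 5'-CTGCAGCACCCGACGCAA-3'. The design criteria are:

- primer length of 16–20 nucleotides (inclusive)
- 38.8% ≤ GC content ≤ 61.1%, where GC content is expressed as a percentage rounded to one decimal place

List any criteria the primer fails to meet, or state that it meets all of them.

Fails: GC content.

Base counts: A=5, T=1, G=4, C=8 (length 18).
length: length 18 ✓
GC content: GC 12/18 = 66.7%, outside 38.8–61.1% ✗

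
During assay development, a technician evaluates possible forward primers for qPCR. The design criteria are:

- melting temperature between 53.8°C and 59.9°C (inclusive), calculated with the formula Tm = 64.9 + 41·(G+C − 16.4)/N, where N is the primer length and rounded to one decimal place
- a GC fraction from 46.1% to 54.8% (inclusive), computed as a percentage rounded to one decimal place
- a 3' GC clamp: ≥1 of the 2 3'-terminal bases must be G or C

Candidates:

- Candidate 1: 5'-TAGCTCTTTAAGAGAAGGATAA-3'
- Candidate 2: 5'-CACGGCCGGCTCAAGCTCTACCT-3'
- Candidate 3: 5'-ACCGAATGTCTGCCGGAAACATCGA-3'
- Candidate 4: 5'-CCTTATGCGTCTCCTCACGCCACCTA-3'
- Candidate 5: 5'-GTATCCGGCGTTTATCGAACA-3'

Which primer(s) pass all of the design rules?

Candidate 1 (22 nt, A=9 T=6 G=5 C=2): Tm = 64.9 + 41·(7 − 16.4)/22 = 47.4°C, outside 53.8–59.9°C ✗; GC 7/22 = 31.8%, outside 46.1–54.8% ✗; 3' end AA has 0 G/C, need ≥1 ✗ — fails.
Candidate 2 (23 nt, A=4 T=4 G=5 C=10): Tm = 64.9 + 41·(15 − 16.4)/23 = 62.4°C, outside 53.8–59.9°C ✗; GC 15/23 = 65.2%, outside 46.1–54.8% ✗; 3' end CT has 1 G/C ✓ — fails.
Candidate 3 (25 nt, A=8 T=4 G=6 C=7): Tm = 64.9 + 41·(13 − 16.4)/25 = 59.3°C ✓; GC 13/25 = 52.0% ✓; 3' end GA has 1 G/C ✓ — passes.
Candidate 4 (26 nt, A=4 T=7 G=3 C=12): Tm = 64.9 + 41·(15 − 16.4)/26 = 62.7°C, outside 53.8–59.9°C ✗; GC 15/26 = 57.7%, outside 46.1–54.8% ✗; 3' end TA has 0 G/C, need ≥1 ✗ — fails.
Candidate 5 (21 nt, A=5 T=6 G=5 C=5): Tm = 64.9 + 41·(10 − 16.4)/21 = 52.4°C, outside 53.8–59.9°C ✗; GC 10/21 = 47.6% ✓; 3' end CA has 1 G/C ✓ — fails.

Candidate 3 only.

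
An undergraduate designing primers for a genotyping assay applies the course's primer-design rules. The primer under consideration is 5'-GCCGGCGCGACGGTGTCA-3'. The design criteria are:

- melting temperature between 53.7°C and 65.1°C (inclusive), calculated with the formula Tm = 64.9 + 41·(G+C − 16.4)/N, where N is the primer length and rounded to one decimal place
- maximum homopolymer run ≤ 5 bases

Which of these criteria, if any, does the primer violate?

Base counts: A=2, T=2, G=8, C=6 (length 18).
Tm: Tm = 64.9 + 41·(14 − 16.4)/18 = 59.4°C ✓
homopolymer run: longest run = 2 ✓

Meets all criteria.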